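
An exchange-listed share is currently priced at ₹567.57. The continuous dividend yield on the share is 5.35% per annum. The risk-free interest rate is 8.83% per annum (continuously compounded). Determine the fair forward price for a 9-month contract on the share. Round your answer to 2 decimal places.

₹582.58

F = S·e^((r − q)T) = 567.57 · e^((0.0883 − 0.0535) × 9/12)
= 567.57 · e^0.026100 = 567.57 × 1.026444
F = ₹582.58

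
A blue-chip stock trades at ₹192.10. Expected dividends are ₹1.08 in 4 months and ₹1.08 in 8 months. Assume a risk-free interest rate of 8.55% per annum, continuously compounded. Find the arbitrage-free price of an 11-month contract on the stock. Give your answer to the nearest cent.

₹205.52

PV(dividends) I = 1.08·e^(−0.0855·4/12) + 1.08·e^(−0.0855·8/12)
I = 1.0497 + 1.0202 = 2.0699
F = (S − I)·e^(rT) = (192.10 − 2.0699) · e^(0.0855·11/12)
= 190.0301 · e^0.078375 = 190.0301 × 1.081528 = ₹205.52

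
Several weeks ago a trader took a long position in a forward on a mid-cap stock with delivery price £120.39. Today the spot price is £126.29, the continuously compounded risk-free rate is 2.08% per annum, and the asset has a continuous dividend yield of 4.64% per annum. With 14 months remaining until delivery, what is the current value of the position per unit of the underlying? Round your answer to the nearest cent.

Current fair forward for the remaining 14 months: F = S·e^((r − q)·T), (r − q) = 0.0208 − 0.0464 = -0.0256
F = 126.29 · e^(-0.0256 × 14/12) = 126.29 × 0.970575 = 122.5739
Value of long forward = (F − K)·e^(−rT) = (122.5739 − 120.39) · e^(−0.0208·14/12)
= 2.1839 × 0.976025 = 2.13

£2.13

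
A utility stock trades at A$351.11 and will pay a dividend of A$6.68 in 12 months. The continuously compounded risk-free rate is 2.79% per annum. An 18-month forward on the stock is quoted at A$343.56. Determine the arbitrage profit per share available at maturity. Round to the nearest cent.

A$15.78 per share

PV(dividends) I = 6.68·e^(−0.0279·12/12) = 6.4962
Fair forward F* = (S − I)·e^(rT) = (351.11 − 6.4962)·e^0.041850 = 344.6138 × 1.042738 = 359.3419
Market A$343.56 < fair 359.3419: forward underpriced → reverse cash-and-carry (short the stock, invest proceeds at r, pay the dividends, go long the forward).
Profit at T = |F_mkt − F*| = |343.56 − 359.3419| = A$15.78 per share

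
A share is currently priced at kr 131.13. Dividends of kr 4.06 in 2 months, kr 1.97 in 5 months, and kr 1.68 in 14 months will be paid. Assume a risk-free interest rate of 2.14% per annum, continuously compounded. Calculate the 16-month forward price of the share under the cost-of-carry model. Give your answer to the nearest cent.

kr 127.07

PV(dividends) I = 4.06·e^(−0.0214·2/12) + 1.97·e^(−0.0214·5/12) + 1.68·e^(−0.0214·14/12)
I = 4.0455 + 1.9525 + 1.6386 = 7.6366
F = (S − I)·e^(rT) = (131.13 − 7.6366) · e^(0.0214·16/12)
= 123.4934 · e^0.028533 = 123.4934 × 1.028944 = kr 127.07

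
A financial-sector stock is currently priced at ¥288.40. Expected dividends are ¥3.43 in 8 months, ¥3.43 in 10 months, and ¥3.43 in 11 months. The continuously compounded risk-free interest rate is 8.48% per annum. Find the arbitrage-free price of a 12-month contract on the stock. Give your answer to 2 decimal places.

PV(dividends) I = 3.43·e^(−0.0848·8/12) + 3.43·e^(−0.0848·10/12) + 3.43·e^(−0.0848·11/12)
I = 3.2415 + 3.1960 + 3.1735 = 9.6110
F = (S − I)·e^(rT) = (288.40 − 9.6110) · e^(0.0848·12/12)
= 278.7890 · e^0.084800 = 278.7890 × 1.088499 = ¥303.46

¥303.46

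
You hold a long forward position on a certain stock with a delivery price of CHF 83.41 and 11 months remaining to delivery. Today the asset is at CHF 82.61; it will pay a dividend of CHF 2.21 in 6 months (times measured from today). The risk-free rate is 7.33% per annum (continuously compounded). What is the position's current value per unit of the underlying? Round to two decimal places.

PV(remaining dividends) I = 2.21·e^(−0.0733·6/12) = 2.1305
Current forward F = (S − I)·e^(rT) = (82.61 − 2.1305)·e^(0.0733·11/12) = 80.4795 × 1.069500 = 86.0728
Value (long) = (F − K)·e^(−rT) = (86.0728 − 83.41) × 0.935016 = 2.4898
Value = CHF 2.49

CHF 2.49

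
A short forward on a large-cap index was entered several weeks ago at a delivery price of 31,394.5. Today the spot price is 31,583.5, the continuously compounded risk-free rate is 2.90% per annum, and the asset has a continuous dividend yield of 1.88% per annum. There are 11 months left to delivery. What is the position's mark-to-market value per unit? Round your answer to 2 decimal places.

Current fair forward for the remaining 11 months: F = S·e^((r − q)·T), (r − q) = 0.0290 − 0.0188 = 0.0102
F = 31583.5 · e^(0.0102 × 11/12) = 31583.5 × 1.00939385 = 31880.1907
Value of long forward = (F − K)·e^(−rT) = (31880.1907 − 31394.5) · e^(−0.0290·11/12)
= 485.6907 × 0.97376689 = 472.95
Short position value = −(long value) = -472.95

-472.95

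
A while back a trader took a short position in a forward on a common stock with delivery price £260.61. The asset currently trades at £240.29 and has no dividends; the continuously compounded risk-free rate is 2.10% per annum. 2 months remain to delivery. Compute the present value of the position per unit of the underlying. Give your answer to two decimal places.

£19.41

Current fair forward for the remaining 2 months: F = S·e^(r·T), r = 0.0210
F = 240.29 · e^(0.0210 × 2/12) = 240.29 × 1.003506 = 241.1325
Value of long forward = (F − K)·e^(−rT) = (241.1325 − 260.61) · e^(−0.0210·2/12)
= -19.4775 × 0.996506 = -19.41
Short position value = −(long value) = £19.41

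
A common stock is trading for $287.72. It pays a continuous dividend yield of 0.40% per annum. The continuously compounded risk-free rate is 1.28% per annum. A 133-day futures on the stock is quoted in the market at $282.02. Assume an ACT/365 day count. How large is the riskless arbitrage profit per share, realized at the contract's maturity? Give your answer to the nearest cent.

Fair futures: F* = S·e^(carry·T), with carry = (r − q) = 0.0128 − 0.0040 = 0.0088
F* = 287.72 · e^(0.0088 × 133/365) = 287.72 · e^0.003207 = 287.72 × 1.003212 = $288.6442
Market $282.02 < fair $288.6442: forward underpriced → reverse cash-and-carry (short spot, go long the forward).
At maturity, profit = |F_mkt − F*| = |282.02 − 288.6442| = $6.62 per share

$6.62 per share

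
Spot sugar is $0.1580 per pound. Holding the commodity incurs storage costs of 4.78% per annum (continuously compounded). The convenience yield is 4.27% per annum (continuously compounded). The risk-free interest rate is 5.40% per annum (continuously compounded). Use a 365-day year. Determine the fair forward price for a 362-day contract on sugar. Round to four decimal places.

$0.1675 per pound

Net carry = r + u − y = 0.0540 + 0.0478 − 0.0427 = 0.0591
F = S·e^((r+u−y)T) = 0.1580 · e^(0.0591 × 362/365) = 0.1580 · e^0.058614
= 0.1580 × 1.060366 = $0.1675 per pound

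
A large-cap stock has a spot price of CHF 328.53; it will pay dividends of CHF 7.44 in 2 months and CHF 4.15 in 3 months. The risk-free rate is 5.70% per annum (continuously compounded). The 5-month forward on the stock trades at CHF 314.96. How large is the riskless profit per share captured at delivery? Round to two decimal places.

CHF 9.73 per share

PV(dividends) I = 7.44·e^(−0.0570·2/12) + 4.15·e^(−0.0570·3/12) = 11.4609
Fair forward F* = (S − I)·e^(rT) = (328.53 − 11.4609)·e^0.023750 = 317.0691 × 1.024034 = 324.6895
Market CHF 314.96 < fair 324.6895: forward underpriced → reverse cash-and-carry (short the stock, invest proceeds at r, pay the dividends, go long the forward).
Profit at T = |F_mkt − F*| = |314.96 − 324.6895| = CHF 9.73 per share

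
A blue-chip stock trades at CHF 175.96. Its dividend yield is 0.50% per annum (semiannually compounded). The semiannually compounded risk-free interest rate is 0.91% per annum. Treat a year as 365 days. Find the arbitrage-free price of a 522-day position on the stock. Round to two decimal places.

CHF 176.99

F = S · (1+r/2)^(2T) / (1+q/2)^(2T)
= 175.96 × 1.013069 / 1.007167 = 175.96 × 1.005860
F = CHF 176.99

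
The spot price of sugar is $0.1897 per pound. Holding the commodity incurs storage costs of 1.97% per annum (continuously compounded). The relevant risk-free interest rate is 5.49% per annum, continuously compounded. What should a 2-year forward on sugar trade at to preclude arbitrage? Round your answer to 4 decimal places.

$0.2202 per pound

Net carry = r + u − y = 0.0549 + 0.0197 − 0.0000 = 0.0746
F = S·e^((r+u−y)T) = 0.1897 · e^(0.0746 × 2) = 0.1897 · e^0.149200
= 0.1897 × 1.160905 = $0.2202 per pound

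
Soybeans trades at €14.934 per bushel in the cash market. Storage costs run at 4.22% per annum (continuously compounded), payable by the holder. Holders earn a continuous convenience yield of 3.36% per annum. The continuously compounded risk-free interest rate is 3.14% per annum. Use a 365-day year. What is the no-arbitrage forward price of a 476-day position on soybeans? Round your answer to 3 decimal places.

€15.734 per bushel

Net carry = r + u − y = 0.0314 + 0.0422 − 0.0336 = 0.0400
F = S·e^((r+u−y)T) = 14.934 · e^(0.0400 × 476/365) = 14.934 · e^0.052164
= 14.934 × 1.053549 = €15.734 per bushel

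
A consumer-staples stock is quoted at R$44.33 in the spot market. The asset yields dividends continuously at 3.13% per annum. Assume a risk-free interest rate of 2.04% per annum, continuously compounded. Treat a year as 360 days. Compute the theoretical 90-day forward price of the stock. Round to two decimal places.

F = S·e^((r − q)T) = 44.33 · e^((0.0204 − 0.0313) × 90/360)
= 44.33 · e^-0.002725 = 44.33 × 0.997279
F = R$44.21

R$44.21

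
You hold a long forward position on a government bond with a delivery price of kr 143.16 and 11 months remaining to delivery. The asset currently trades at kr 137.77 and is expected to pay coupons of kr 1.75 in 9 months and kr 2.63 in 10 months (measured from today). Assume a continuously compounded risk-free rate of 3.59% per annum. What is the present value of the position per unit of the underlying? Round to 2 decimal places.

PV(remaining coupons) I = 1.75·e^(−0.0359·9/12) + 2.63·e^(−0.0359·10/12) = 4.2560
Current forward F = (S − I)·e^(rT) = (137.77 − 4.2560)·e^(0.0359·11/12) = 133.5140 × 1.033456 = 137.9808
Value (long) = (F − K)·e^(−rT) = (137.9808 − 143.16) × 0.967627 = -5.0115
Value = -kr 5.01

-kr 5.01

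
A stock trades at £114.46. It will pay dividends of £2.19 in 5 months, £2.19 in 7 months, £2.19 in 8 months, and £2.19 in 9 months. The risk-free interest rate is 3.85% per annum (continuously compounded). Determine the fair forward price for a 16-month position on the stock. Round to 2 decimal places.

PV(dividends) I = 2.19·e^(−0.0385·5/12) + 2.19·e^(−0.0385·7/12) + 2.19·e^(−0.0385·8/12) + 2.19·e^(−0.0385·9/12)
I = 2.1551 + 2.1414 + 2.1345 + 2.1277 = 8.5587
F = (S − I)·e^(rT) = (114.46 − 8.5587) · e^(0.0385·16/12)
= 105.9013 · e^0.051333 = 105.9013 × 1.052673 = £111.48

£111.48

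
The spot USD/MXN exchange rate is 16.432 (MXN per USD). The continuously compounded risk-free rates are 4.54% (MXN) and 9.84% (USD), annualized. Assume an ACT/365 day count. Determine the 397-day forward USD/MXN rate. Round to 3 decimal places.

15.512

F = S·e^((r_MXN − r_USD)T) = 16.432 · e^((0.0454 − 0.0984) × 397/365)
= 16.432 · e^-0.057647 = 16.432 × 0.943983
F = 15.512 MXN per USD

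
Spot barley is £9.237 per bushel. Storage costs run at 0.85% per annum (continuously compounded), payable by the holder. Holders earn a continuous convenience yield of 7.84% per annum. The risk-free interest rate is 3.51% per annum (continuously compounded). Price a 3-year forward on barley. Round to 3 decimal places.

Net carry = r + u − y = 0.0351 + 0.0085 − 0.0784 = -0.0348
F = S·e^((r+u−y)T) = 9.237 · e^(-0.0348 × 3) = 9.237 · e^-0.104400
= 9.237 × 0.900865 = £8.321 per bushel

£8.321 per bushel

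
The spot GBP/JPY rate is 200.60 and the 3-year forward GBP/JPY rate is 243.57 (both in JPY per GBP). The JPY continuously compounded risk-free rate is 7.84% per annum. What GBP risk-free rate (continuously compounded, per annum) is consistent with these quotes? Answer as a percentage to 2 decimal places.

F = S·e^((r_JPY − r_GBP)T) ⇒ r_GBP = r_JPY − ln(F/S)/T
ln(243.57/200.60) = 0.194092; /(3) = 0.064697
r_GBP = 0.0784 − 0.064697 = 0.013703
r_GBP = 1.37%

1.37%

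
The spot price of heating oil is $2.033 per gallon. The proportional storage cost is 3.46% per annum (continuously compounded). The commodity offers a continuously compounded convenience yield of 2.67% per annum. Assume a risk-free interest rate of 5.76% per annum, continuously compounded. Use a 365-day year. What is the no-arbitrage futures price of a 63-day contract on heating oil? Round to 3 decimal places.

Net carry = r + u − y = 0.0576 + 0.0346 − 0.0267 = 0.0655
F = S·e^((r+u−y)T) = 2.033 · e^(0.0655 × 63/365) = 2.033 · e^0.011305
= 2.033 × 1.011369 = $2.056 per gallon

$2.056 per gallon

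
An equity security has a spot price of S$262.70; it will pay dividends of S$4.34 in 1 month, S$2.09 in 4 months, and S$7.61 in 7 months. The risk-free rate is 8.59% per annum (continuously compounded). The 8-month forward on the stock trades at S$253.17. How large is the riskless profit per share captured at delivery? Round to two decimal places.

PV(dividends) I = 4.34·e^(−0.0859·1/12) + 2.09·e^(−0.0859·4/12) + 7.61·e^(−0.0859·7/12) = 13.5781
Fair forward F* = (S − I)·e^(rT) = (262.70 − 13.5781)·e^0.057267 = 249.1219 × 1.058939 = 263.8049
Market S$253.17 < fair 263.8049: forward underpriced → reverse cash-and-carry (short the stock, invest proceeds at r, pay the dividends, go long the forward).
Profit at T = |F_mkt − F*| = |253.17 − 263.8049| = S$10.63 per share

S$10.63 per share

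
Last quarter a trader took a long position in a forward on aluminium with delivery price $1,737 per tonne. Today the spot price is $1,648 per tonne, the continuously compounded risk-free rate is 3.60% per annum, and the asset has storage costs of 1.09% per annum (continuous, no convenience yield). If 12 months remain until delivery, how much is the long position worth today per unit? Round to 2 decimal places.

-$9.52 per tonne

Current fair forward for the remaining 12 months: F = S·e^((r + u)·T), (r + u) = 0.0360 + 0.0109 = 0.0469
F = 1648 · e^(0.0469 × 12/12) = 1648 × 1.04801720 = 1727.1323
Value of long forward = (F − K)·e^(−rT) = (1727.1323 − 1737) · e^(−0.0360·12/12)
= -9.8677 × 0.96464029 = -9.52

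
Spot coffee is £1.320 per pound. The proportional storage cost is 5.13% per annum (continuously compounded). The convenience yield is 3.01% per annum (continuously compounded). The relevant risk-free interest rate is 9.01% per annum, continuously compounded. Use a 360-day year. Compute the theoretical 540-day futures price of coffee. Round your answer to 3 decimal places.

Net carry = r + u − y = 0.0901 + 0.0513 − 0.0301 = 0.1113
F = S·e^((r+u−y)T) = 1.320 · e^(0.1113 × 540/360) = 1.320 · e^0.166950
= 1.320 × 1.181695 = £1.560 per pound

£1.560 per pound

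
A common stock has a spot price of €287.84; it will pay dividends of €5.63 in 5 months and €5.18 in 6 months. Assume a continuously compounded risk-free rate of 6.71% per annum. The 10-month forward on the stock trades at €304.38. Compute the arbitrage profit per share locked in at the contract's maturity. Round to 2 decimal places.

PV(dividends) I = 5.63·e^(−0.0671·5/12) + 5.18·e^(−0.0671·6/12) = 10.4839
Fair forward F* = (S − I)·e^(rT) = (287.84 − 10.4839)·e^0.055917 = 277.3561 × 1.057510 = 293.3068
Market €304.38 > fair 293.3068: forward overpriced → cash-and-carry (borrow at r, buy the stock and collect the dividends, short the forward).
Profit at T = |F_mkt − F*| = |304.38 − 293.3068| = €11.07 per share

€11.07 per share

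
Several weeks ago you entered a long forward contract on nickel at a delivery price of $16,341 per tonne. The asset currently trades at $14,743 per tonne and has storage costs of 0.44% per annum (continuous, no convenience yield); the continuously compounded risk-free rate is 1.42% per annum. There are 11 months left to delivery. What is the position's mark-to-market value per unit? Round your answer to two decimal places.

Current fair forward for the remaining 11 months: F = S·e^((r + u)·T), (r + u) = 0.0142 + 0.0044 = 0.0186
F = 14743 · e^(0.0186 × 11/12) = 14743 × 1.01719618 = 14996.5233
Value of long forward = (F − K)·e^(−rT) = (14996.5233 − 16341) · e^(−0.0142·11/12)
= -1344.4767 × 0.98706768 = -1327.09

-$1327.09 per tonne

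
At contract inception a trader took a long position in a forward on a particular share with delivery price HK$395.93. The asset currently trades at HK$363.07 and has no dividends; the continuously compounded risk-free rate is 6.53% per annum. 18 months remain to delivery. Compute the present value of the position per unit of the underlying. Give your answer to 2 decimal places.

HK$4.08

Current fair forward for the remaining 18 months: F = S·e^(r·T), r = 0.0653
F = 363.07 · e^(0.0653 × 18/12) = 363.07 × 1.102908 = 400.4328
Value of long forward = (F − K)·e^(−rT) = (400.4328 − 395.93) · e^(−0.0653·18/12)
= 4.5028 × 0.906694 = 4.08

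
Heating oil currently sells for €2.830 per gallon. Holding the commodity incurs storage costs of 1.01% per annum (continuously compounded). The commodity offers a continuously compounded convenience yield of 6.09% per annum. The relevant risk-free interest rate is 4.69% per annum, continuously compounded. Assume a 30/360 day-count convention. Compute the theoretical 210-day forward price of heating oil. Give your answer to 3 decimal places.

€2.824 per gallon

Net carry = r + u − y = 0.0469 + 0.0101 − 0.0609 = -0.0039
F = S·e^((r+u−y)T) = 2.830 · e^(-0.0039 × 210/360) = 2.830 · e^-0.002275
= 2.830 × 0.997728 = €2.824 per gallon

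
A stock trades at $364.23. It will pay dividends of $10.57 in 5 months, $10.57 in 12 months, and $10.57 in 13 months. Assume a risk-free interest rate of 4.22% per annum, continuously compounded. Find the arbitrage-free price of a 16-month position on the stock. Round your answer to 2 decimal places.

$352.92

PV(dividends) I = 10.57·e^(−0.0422·5/12) + 10.57·e^(−0.0422·12/12) + 10.57·e^(−0.0422·13/12)
I = 10.3858 + 10.1332 + 10.0977 = 30.6167
F = (S − I)·e^(rT) = (364.23 − 30.6167) · e^(0.0422·16/12)
= 333.6133 · e^0.056267 = 333.6133 × 1.057880 = $352.92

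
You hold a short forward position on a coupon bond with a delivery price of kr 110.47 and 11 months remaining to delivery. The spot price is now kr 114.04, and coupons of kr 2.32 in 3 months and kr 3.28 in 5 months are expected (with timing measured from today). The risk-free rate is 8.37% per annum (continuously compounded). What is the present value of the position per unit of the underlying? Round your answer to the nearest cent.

PV(remaining coupons) I = 2.32·e^(−0.0837·3/12) + 3.28·e^(−0.0837·5/12) = 5.4395
Current forward F = (S − I)·e^(rT) = (114.04 − 5.4395)·e^(0.0837·11/12) = 108.6005 × 1.079745 = 117.2608
Value (long) = (F − K)·e^(−rT) = (117.2608 − 110.47) × 0.926145 = 6.2893
Short position value = −(long value) = -kr 6.29

-kr 6.29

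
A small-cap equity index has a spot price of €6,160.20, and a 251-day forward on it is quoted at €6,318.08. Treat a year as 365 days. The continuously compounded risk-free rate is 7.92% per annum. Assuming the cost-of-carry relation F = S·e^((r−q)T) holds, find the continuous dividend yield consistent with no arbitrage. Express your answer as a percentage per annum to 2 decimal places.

From F = S·e^((r−q)T): (r − q) = ln(F/S)/T
ln(6318.08/6160.20) = ln(1.025629) = 0.025306
(r − q) = 0.025306 / (251/365) = 0.036800
q = r − ln(F/S)/T = 0.0792 − 0.036800 = 0.042400
q = 4.24%

4.24%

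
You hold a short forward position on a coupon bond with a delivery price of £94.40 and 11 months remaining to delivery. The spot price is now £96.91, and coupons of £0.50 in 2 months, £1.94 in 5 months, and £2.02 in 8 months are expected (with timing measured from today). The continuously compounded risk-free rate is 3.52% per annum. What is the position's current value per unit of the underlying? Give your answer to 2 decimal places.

-£1.13

PV(remaining coupons) I = 0.50·e^(−0.0352·2/12) + 1.94·e^(−0.0352·5/12) + 2.02·e^(−0.0352·8/12) = 4.3820
Current forward F = (S − I)·e^(rT) = (96.91 − 4.3820)·e^(0.0352·11/12) = 92.5280 × 1.032793 = 95.5623
Value (long) = (F − K)·e^(−rT) = (95.5623 − 94.40) × 0.968248 = 1.1254
Short position value = −(long value) = -£1.13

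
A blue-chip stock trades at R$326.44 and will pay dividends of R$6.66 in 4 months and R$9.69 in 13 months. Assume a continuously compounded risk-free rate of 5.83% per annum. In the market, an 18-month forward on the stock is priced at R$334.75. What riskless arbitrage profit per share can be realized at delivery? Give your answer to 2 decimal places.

PV(dividends) I = 6.66·e^(−0.0583·4/12) + 9.69·e^(−0.0583·13/12) = 15.6287
Fair forward F* = (S − I)·e^(rT) = (326.44 − 15.6287)·e^0.087450 = 310.8113 × 1.091388 = 339.2157
Market R$334.75 < fair 339.2157: forward underpriced → reverse cash-and-carry (short the stock, invest proceeds at r, pay the dividends, go long the forward).
Profit at T = |F_mkt − F*| = |334.75 − 339.2157| = R$4.47 per share

R$4.47 per share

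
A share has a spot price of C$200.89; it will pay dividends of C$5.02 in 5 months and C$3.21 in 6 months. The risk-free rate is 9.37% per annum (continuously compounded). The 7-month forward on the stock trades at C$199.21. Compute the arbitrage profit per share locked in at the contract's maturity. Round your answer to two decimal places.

PV(dividends) I = 5.02·e^(−0.0937·5/12) + 3.21·e^(−0.0937·6/12) = 7.8909
Fair forward F* = (S − I)·e^(rT) = (200.89 − 7.8909)·e^0.054658 = 192.9991 × 1.056179 = 203.8416
Market C$199.21 < fair 203.8416: forward underpriced → reverse cash-and-carry (short the stock, invest proceeds at r, pay the dividends, go long the forward).
Profit at T = |F_mkt − F*| = |199.21 − 203.8416| = C$4.63 per share

C$4.63 per share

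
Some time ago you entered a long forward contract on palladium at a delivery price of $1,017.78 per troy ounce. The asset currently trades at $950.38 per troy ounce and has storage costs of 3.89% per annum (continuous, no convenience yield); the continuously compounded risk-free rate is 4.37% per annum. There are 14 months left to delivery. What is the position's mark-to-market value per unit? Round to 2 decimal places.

$27.31 per troy ounce

Current fair forward for the remaining 14 months: F = S·e^((r + u)·T), (r + u) = 0.0437 + 0.0389 = 0.0826
F = 950.38 · e^(0.0826 × 14/12) = 950.38 × 1.101163 = 1046.5233
Value of long forward = (F − K)·e^(−rT) = (1046.5233 − 1017.78) · e^(−0.0437·14/12)
= 28.7433 × 0.950295 = 27.31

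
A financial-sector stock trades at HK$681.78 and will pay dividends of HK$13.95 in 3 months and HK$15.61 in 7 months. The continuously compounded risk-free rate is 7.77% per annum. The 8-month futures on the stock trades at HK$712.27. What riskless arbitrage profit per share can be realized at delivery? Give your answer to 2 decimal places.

PV(dividends) I = 13.95·e^(−0.0777·3/12) + 15.61·e^(−0.0777·7/12) = 28.5999
Fair futures F* = (S − I)·e^(rT) = (681.78 − 28.5999)·e^0.051800 = 653.1801 × 1.053165 = 687.9064
Market HK$712.27 > fair 687.9064: forward overpriced → cash-and-carry (borrow at r, buy the stock and collect the dividends, short the forward).
Profit at T = |F_mkt − F*| = |712.27 − 687.9064| = HK$24.36 per share

HK$24.36 per share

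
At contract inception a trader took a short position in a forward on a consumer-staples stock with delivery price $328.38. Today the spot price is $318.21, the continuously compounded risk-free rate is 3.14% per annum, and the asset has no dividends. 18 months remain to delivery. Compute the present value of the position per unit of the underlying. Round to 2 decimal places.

-$4.94

Current fair forward for the remaining 18 months: F = S·e^(r·T), r = 0.0314
F = 318.21 · e^(0.0314 × 18/12) = 318.21 × 1.048227 = 333.5563
Value of long forward = (F − K)·e^(−rT) = (333.5563 − 328.38) · e^(−0.0314·18/12)
= 5.1763 × 0.953992 = 4.94
Short position value = −(long value) = -$4.94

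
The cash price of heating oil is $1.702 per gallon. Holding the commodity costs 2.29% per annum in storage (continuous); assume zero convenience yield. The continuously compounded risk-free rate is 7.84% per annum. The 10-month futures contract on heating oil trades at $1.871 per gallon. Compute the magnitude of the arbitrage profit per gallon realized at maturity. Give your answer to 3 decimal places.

Fair futures: F* = S·e^(carry·T), with carry = (r + u) = 0.0784 + 0.0229 = 0.1013
F* = 1.702 · e^(0.1013 × 10/12) = 1.702 · e^0.084417 = 1.702 × 1.088083 = $1.8519
Market $1.871 > fair $1.8519: forward overpriced → cash-and-carry (buy spot, short the forward).
At maturity, profit = |F_mkt − F*| = |1.871 − 1.8519| = $0.019 per gallon

$0.019 per gallon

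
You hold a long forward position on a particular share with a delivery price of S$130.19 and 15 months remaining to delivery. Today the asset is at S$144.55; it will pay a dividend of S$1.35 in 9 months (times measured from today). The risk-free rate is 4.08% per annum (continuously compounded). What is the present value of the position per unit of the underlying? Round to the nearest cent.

PV(remaining dividends) I = 1.35·e^(−0.0408·9/12) = 1.3093
Current forward F = (S − I)·e^(rT) = (144.55 − 1.3093)·e^(0.0408·15/12) = 143.2407 × 1.052323 = 150.7355
Value (long) = (F − K)·e^(−rT) = (150.7355 − 130.19) × 0.950279 = 19.5240
Value = S$19.52

S$19.52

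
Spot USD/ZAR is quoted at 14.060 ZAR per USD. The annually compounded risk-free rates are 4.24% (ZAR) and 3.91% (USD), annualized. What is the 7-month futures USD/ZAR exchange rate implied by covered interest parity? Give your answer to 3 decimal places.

By covered interest parity, F = S · (1+r_ZAR)^T / (1+r_USD)^T
= 14.060 × 1.024519 / 1.022626 = 14.060 × 1.001851
F = 14.086 ZAR per USD

14.086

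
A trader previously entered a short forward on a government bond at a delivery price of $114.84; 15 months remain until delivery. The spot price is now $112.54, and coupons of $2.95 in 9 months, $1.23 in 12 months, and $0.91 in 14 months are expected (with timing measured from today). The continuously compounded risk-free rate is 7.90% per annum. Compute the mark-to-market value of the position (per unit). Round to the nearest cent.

PV(remaining coupons) I = 2.95·e^(−0.0790·9/12) + 1.23·e^(−0.0790·12/12) + 0.91·e^(−0.0790·14/12) = 4.7467
Current forward F = (S − I)·e^(rT) = (112.54 − 4.7467)·e^(0.0790·15/12) = 107.7933 × 1.103790 = 118.9812
Value (long) = (F − K)·e^(−rT) = (118.9812 − 114.84) × 0.905969 = 3.7518
Short position value = −(long value) = -$3.75

-$3.75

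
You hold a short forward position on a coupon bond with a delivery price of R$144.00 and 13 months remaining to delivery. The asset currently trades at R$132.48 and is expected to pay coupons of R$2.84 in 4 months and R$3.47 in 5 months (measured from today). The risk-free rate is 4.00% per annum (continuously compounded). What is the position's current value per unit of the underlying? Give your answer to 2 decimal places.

PV(remaining coupons) I = 2.84·e^(−0.0400·4/12) + 3.47·e^(−0.0400·5/12) = 6.2150
Current forward F = (S − I)·e^(rT) = (132.48 − 6.2150)·e^(0.0400·13/12) = 126.2650 × 1.044286 = 131.8568
Value (long) = (F − K)·e^(−rT) = (131.8568 − 144.00) × 0.957592 = -11.6282
Short position value = −(long value) = R$11.63

R$11.63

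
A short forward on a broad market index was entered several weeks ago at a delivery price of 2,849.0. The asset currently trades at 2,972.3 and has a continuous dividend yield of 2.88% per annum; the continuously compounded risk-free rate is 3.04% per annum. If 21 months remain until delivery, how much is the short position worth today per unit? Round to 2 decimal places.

-124.81

Current fair forward for the remaining 21 months: F = S·e^((r − q)·T), (r − q) = 0.0304 − 0.0288 = 0.0016
F = 2972.3 · e^(0.0016 × 21/12) = 2972.3 × 1.00280392 = 2980.6341
Value of long forward = (F − K)·e^(−rT) = (2980.6341 − 2849.0) · e^(−0.0304·21/12)
= 131.6341 × 0.94819036 = 124.81
Short position value = −(long value) = -124.81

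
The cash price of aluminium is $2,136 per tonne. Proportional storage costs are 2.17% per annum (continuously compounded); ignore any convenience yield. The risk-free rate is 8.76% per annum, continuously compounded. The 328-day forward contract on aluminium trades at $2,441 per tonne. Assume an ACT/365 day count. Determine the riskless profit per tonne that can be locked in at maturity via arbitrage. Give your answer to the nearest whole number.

$85 per tonne

Fair forward: F* = S·e^(carry·T), with carry = (r + u) = 0.0876 + 0.0217 = 0.1093
F* = 2136 · e^(0.1093 × 328/365) = 2136 · e^0.098220 = 2136 × 1.103205 = $2356.4459
Market $2441 > fair $2356.4459: forward overpriced → cash-and-carry (buy spot, short the forward).
At maturity, profit = |F_mkt − F*| = |2441 − 2356.4459| = $85 per tonne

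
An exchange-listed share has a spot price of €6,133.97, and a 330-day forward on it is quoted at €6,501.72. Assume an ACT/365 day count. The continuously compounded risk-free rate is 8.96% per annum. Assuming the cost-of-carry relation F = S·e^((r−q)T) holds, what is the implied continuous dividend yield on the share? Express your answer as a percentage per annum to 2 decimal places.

2.52%

From F = S·e^((r−q)T): (r − q) = ln(F/S)/T
ln(6501.72/6133.97) = ln(1.059953) = 0.058225
(r − q) = 0.058225 / (330/365) = 0.064400
q = r − ln(F/S)/T = 0.0896 − 0.064400 = 0.025200
q = 2.52%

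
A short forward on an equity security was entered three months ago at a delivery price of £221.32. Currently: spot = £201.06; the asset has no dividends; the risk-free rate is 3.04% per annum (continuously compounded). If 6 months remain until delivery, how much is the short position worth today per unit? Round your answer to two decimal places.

£16.92

Current fair forward for the remaining 6 months: F = S·e^(r·T), r = 0.0304
F = 201.06 · e^(0.0304 × 6/12) = 201.06 × 1.015316 = 204.1394
Value of long forward = (F − K)·e^(−rT) = (204.1394 − 221.32) · e^(−0.0304·6/12)
= -17.1806 × 0.984915 = -16.92
Short position value = −(long value) = £16.92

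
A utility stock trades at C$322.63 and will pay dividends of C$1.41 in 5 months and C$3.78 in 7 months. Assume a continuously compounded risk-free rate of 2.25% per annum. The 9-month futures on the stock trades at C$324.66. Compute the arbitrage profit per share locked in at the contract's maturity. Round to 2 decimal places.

PV(dividends) I = 1.41·e^(−0.0225·5/12) + 3.78·e^(−0.0225·7/12) = 5.1276
Fair futures F* = (S − I)·e^(rT) = (322.63 − 5.1276)·e^0.016875 = 317.5024 × 1.017018 = 322.9057
Market C$324.66 > fair 322.9057: forward overpriced → cash-and-carry (borrow at r, buy the stock and collect the dividends, short the forward).
Profit at T = |F_mkt − F*| = |324.66 − 322.9057| = C$1.75 per share

C$1.75 per share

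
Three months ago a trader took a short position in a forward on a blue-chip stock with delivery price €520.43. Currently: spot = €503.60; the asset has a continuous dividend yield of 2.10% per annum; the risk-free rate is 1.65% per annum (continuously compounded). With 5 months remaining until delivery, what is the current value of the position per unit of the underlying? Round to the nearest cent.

Current fair forward for the remaining 5 months: F = S·e^((r − q)·T), (r − q) = 0.0165 − 0.0210 = -0.0045
F = 503.60 · e^(-0.0045 × 5/12) = 503.60 × 0.998127 = 502.6568
Value of long forward = (F − K)·e^(−rT) = (502.6568 − 520.43) · e^(−0.0165·5/12)
= -17.7732 × 0.993149 = -17.65
Short position value = −(long value) = €17.65

€17.65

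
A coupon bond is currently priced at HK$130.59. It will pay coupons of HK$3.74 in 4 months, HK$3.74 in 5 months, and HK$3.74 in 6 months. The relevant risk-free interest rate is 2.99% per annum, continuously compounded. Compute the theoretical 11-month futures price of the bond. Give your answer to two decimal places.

PV(coupons) I = 3.74·e^(−0.0299·4/12) + 3.74·e^(−0.0299·5/12) + 3.74·e^(−0.0299·6/12)
I = 3.7029 + 3.6937 + 3.6845 = 11.0811
F = (S − I)·e^(rT) = (130.59 − 11.0811) · e^(0.0299·11/12)
= 119.5089 · e^0.027408 = 119.5089 × 1.027787 = HK$122.83

HK$122.83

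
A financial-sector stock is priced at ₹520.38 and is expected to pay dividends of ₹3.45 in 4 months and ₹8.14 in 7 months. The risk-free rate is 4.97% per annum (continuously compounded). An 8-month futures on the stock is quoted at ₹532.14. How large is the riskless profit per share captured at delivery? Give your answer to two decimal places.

PV(dividends) I = 3.45·e^(−0.0497·4/12) + 8.14·e^(−0.0497·7/12) = 11.3007
Fair futures F* = (S − I)·e^(rT) = (520.38 − 11.3007)·e^0.033133 = 509.0793 × 1.033688 = 526.2292
Market ₹532.14 > fair 526.2292: forward overpriced → cash-and-carry (borrow at r, buy the stock and collect the dividends, short the forward).
Profit at T = |F_mkt − F*| = |532.14 − 526.2292| = ₹5.91 per share

₹5.91 per share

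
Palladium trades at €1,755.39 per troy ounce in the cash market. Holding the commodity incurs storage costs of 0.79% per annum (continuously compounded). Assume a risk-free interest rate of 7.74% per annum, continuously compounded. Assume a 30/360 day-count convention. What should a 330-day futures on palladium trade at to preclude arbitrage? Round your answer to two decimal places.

€1,898.16 per troy ounce

Net carry = r + u − y = 0.0774 + 0.0079 − 0.0000 = 0.0853
F = S·e^((r+u−y)T) = 1755.39 · e^(0.0853 × 330/360) = 1755.39 · e^0.07819167
= 1755.39 × 1.08132990 = €1,898.16 per troy ounce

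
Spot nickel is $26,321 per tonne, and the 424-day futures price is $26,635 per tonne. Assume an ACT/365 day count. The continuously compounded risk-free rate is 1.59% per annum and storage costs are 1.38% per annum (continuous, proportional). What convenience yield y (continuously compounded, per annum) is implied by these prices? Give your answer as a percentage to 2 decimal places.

1.95%

F = S·e^((r+u−y)T) ⇒ (r+u−y) = ln(F/S)/T
ln(26635/26321) = 0.011859; /T ⇒ 0.010209
y = r + u − ln(F/S)/T = 0.0159 + 0.0138 − 0.010209 = 0.019491
y = 1.95%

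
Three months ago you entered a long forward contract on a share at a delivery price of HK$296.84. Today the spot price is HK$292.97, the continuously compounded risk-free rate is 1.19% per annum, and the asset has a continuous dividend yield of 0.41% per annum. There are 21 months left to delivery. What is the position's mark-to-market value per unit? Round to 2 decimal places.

HK$0.15

Current fair forward for the remaining 21 months: F = S·e^((r − q)·T), (r − q) = 0.0119 − 0.0041 = 0.0078
F = 292.97 · e^(0.0078 × 21/12) = 292.97 × 1.013744 = 296.9966
Value of long forward = (F − K)·e^(−rT) = (296.9966 − 296.84) · e^(−0.0119·21/12)
= 0.1566 × 0.979390 = 0.15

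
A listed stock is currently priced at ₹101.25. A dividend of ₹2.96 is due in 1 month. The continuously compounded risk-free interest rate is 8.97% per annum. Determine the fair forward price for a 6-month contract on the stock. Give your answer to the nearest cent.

₹102.82

PV(dividends) I = 2.96·e^(−0.0897·1/12)
I = 2.9380
F = (S − I)·e^(rT) = (101.25 − 2.9380) · e^(0.0897·6/12)
= 98.3120 · e^0.044850 = 98.3120 × 1.045871 = ₹102.82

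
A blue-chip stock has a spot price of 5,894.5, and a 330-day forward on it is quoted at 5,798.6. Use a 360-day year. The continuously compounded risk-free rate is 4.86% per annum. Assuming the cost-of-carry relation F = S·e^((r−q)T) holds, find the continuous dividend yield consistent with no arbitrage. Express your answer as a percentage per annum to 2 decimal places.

From F = S·e^((r−q)T): (r − q) = ln(F/S)/T
ln(5798.6/5894.5) = ln(0.983731) = -0.016403
(r − q) = -0.016403 / (330/360) = -0.017894
q = r − ln(F/S)/T = 0.0486 + 0.017894 = 0.066494
q = 6.65%

6.65%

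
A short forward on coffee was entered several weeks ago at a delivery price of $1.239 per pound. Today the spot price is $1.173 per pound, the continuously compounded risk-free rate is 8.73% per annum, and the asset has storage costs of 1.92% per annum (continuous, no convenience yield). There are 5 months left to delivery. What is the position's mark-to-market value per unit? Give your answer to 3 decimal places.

Current fair forward for the remaining 5 months: F = S·e^((r + u)·T), (r + u) = 0.0873 + 0.0192 = 0.1065
F = 1.173 · e^(0.1065 × 5/12) = 1.173 × 1.045374 = 1.2262
Value of long forward = (F − K)·e^(−rT) = (1.2262 − 1.239) · e^(−0.0873·5/12)
= -0.0128 × 0.964279 = -0.012
Short position value = −(long value) = $0.012

$0.012 per pound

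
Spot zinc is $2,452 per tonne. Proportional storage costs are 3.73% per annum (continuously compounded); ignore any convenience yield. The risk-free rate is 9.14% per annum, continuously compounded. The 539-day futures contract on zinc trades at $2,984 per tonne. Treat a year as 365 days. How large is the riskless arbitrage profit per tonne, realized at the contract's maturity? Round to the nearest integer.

Fair futures: F* = S·e^(carry·T), with carry = (r + u) = 0.0914 + 0.0373 = 0.1287
F* = 2452 · e^(0.1287 × 539/365) = 2452 · e^0.190053 = 2452 × 1.209314 = $2965.2379
Market $2984 > fair $2965.2379: forward overpriced → cash-and-carry (buy spot, short the forward).
At maturity, profit = |F_mkt − F*| = |2984 − 2965.2379| = $19 per tonne

$19 per tonne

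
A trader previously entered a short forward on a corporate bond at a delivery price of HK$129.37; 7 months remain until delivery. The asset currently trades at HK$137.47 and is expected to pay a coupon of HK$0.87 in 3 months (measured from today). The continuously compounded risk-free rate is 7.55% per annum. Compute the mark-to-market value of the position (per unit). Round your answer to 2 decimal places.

PV(remaining coupons) I = 0.87·e^(−0.0755·3/12) = 0.8537
Current forward F = (S − I)·e^(rT) = (137.47 − 0.8537)·e^(0.0755·7/12) = 136.6163 × 1.045026 = 142.7676
Value (long) = (F − K)·e^(−rT) = (142.7676 − 129.37) × 0.956914 = 12.8204
Short position value = −(long value) = -HK$12.82

-HK$12.82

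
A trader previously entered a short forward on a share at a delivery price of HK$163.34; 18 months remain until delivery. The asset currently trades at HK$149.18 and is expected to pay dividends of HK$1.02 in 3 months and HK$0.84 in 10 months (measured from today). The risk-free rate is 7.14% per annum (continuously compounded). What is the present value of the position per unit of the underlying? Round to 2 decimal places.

PV(remaining dividends) I = 1.02·e^(−0.0714·3/12) + 0.84·e^(−0.0714·10/12) = 1.7934
Current forward F = (S − I)·e^(rT) = (149.18 − 1.7934)·e^(0.0714·18/12) = 147.3866 × 1.113046 = 164.0481
Value (long) = (F − K)·e^(−rT) = (164.0481 − 163.34) × 0.898436 = 0.6362
Short position value = −(long value) = -HK$0.64

-HK$0.64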